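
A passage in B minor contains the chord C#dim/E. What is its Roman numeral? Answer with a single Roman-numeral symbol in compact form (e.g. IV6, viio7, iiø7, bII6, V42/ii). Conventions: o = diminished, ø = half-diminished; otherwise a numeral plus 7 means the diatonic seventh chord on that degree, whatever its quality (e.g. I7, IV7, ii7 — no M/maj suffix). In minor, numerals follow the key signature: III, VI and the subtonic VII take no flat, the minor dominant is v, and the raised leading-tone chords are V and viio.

The pitches C#-E-G form a diminished triad rooted on C#.
C# is scale degree 2 in B minor, and a diminished triad on that degree is written iio.
With E in the bass the chord is in first inversion, so the figured bass is 6.

iio6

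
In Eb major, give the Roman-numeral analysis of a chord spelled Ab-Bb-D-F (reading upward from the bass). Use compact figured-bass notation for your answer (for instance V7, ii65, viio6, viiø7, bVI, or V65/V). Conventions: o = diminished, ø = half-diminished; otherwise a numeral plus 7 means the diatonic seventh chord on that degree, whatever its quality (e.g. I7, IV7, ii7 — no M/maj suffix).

The pitches Bb-D-F-Ab form a dominant seventh chord rooted on Bb.
Bb is scale degree 5 in Eb major, and a dominant seventh chord on that degree is written V7.
With Ab in the bass the chord is in third inversion, so the figured bass is 42.

V42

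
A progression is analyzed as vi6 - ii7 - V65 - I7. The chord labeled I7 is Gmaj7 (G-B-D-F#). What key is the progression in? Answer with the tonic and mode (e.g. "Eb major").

G major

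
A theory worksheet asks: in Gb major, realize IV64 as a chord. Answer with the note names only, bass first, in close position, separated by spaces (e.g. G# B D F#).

In Gb major, the fourth degree is Cb, and the diatonic chord built there is a major triad.
That chord is spelled Cb-Eb-Gb.
The figured bass 64 indicates second inversion, placing the fifth (Gb) in the bass: Gb-Cb-Eb.

Gb Cb Eb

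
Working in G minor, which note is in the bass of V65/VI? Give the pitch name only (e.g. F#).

D

The applied chord V65/VI is rooted on Bb: Bb-D-F-Ab.
The figure 65 means first inversion — the third is in the bass.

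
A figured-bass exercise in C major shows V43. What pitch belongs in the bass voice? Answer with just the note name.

V in C major has root G; the chord is G-B-D-F.
The figure 43 means second inversion — the fifth is in the bass.

D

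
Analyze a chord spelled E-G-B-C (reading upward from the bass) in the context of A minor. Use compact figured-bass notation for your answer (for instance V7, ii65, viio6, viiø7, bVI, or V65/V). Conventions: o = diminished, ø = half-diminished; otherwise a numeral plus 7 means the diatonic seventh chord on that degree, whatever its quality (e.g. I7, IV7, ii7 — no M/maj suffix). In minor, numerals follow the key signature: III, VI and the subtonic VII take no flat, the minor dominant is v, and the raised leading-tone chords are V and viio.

Stacked in thirds the chord is C-E-G-B: a major seventh chord on C.
C is scale degree 3 in A minor, and a major seventh chord on that degree is written III7.
With E in the bass the chord is in first inversion, so the figured bass is 65.

III65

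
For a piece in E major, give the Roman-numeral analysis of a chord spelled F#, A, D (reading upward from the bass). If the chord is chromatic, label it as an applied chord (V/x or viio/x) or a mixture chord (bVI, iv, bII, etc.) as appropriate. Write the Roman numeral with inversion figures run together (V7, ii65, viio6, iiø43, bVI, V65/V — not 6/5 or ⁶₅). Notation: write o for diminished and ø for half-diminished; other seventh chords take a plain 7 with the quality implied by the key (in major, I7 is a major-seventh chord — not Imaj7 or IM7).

bVII6

The pitches D-F#-A form a major triad rooted on D.
D is the lowered seventh degree of E major (diatonic 7 would be D#). This is a major triad on the lowered seventh degree (the subtonic), borrowed from the parallel minor.
With F# in the bass the chord is in first inversion, so the figured bass is 6.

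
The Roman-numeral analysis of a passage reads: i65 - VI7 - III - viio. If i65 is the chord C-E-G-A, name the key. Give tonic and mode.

A minor

i65 is given as C-E-G-A — a minor seventh chord with root A.
If A is scale degree 1 and the mode makes that degree carry a minor seventh chord, the tonic is A and the mode is minor.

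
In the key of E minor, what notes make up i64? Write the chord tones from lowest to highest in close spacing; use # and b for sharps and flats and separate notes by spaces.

The numeral's case and figure indicate a minor triad. In E minor its root, scale degree 1, is E.
Stacking thirds from E gives E-G-B.
The figured bass 64 indicates second inversion, placing the fifth (B) in the bass: B-E-G.

B E G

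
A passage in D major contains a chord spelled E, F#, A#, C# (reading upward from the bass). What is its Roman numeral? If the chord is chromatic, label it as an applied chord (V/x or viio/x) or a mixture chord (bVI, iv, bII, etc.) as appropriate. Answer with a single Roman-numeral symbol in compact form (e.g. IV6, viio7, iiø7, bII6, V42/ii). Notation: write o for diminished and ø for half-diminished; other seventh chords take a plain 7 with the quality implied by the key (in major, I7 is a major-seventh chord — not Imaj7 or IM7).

Stacked in thirds the chord is F#-A#-C#-E: a dominant seventh chord on F#.
F# is not a diatonic chord root with this quality in D major, but it lies a perfect fifth above B (vi), so the chord functions as an applied dominant of vi.
With E in the bass the chord is in third inversion, so the figured bass is 42.

V42/vi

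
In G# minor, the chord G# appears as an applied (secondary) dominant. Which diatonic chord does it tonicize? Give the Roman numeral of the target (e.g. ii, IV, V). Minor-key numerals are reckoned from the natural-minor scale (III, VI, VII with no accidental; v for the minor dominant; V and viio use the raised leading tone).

The chord is a major triad on G#.
A dominant resolves down a perfect fifth: G# → C#. In G# minor, C# is scale degree 4, i.e. iv.

iv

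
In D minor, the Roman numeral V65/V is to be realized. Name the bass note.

The applied chord V65/V is rooted on E: E-G#-B-D.
The figure 65 means first inversion — the third is in the bass.

G#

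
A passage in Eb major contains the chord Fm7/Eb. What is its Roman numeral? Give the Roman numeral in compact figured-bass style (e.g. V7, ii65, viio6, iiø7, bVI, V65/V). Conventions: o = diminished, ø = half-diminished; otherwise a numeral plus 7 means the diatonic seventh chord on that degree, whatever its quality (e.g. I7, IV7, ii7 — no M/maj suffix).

ii42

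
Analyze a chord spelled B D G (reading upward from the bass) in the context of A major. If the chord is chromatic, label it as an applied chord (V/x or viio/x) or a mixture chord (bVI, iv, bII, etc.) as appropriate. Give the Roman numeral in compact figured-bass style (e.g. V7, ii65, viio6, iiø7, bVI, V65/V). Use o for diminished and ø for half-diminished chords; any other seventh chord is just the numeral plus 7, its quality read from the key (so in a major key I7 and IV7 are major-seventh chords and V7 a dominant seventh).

bVII6

Stacked in thirds the chord is G-B-D: a major triad on G.
G is the lowered seventh degree of A major (diatonic 7 would be G#). This is a major triad on the lowered seventh degree (the subtonic), borrowed from the parallel minor.
With B in the bass the chord is in first inversion, so the figured bass is 6.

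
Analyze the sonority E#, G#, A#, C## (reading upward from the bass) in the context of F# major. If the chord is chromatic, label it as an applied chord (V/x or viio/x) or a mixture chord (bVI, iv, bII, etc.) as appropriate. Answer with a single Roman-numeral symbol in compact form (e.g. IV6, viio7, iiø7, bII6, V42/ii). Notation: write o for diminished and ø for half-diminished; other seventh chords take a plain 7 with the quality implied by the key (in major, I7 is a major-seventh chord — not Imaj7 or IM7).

The pitches A#-C##-E#-G# form a dominant seventh chord rooted on A#.
A# is not a diatonic chord root with this quality in F# major, but it lies a perfect fifth above D# (vi), so the chord functions as an applied dominant of vi.
With E# in the bass the chord is in second inversion, so the figured bass is 43.

V43/vi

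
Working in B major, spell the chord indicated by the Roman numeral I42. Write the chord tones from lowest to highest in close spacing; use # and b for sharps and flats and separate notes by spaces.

A# B D# F#

The numeral's case and figure indicate a major seventh chord. In B major its root, scale degree 1, is B.
Stacking thirds from B gives B-D#-F#-A#.
With the 42 figure the chord is in third inversion; from the bass A# upward in close position it reads A#-B-D#-F#.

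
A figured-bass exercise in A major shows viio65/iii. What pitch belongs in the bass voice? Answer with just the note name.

D#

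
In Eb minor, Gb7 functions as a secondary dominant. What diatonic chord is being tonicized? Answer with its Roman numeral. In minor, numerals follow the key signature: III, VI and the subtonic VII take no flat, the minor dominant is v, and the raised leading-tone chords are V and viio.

VI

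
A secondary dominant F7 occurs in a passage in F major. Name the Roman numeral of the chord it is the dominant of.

IV

The chord is a dominant seventh chord on F.
A dominant resolves down a perfect fifth: F → Bb. In F major, Bb is scale degree 4, i.e. IV.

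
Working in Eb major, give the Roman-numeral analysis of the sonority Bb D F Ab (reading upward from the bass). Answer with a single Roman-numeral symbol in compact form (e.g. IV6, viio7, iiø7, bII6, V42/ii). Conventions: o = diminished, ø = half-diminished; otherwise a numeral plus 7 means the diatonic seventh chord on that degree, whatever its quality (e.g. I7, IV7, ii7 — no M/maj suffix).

The pitches Bb-D-F-Ab form a dominant seventh chord rooted on Bb.
In Eb major, Bb is the dominant; the diatonic dominant seventh chord there is V7.

V7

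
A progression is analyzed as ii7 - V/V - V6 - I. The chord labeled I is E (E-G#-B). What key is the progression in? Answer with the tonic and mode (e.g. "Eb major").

E major

The chord E is a major triad rooted on E; its label is I.
If E is scale degree 1 and the mode makes that degree carry a major triad, the tonic is E and the mode is major.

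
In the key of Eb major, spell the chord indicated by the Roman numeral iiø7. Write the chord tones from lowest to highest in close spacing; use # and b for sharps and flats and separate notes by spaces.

Scale degree 2 in Eb major is F; here the chord built on it is altered to a half-diminished seventh chord. iiø7 is the half-diminished supertonic seventh, borrowed from the parallel minor.
So the chord is F-Ab-Cb-Eb, a half-diminished seventh chord.

F Ab Cb Eb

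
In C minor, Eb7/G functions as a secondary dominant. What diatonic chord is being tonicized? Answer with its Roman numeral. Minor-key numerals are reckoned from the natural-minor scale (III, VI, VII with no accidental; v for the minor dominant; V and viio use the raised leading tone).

The chord is a dominant seventh chord on Eb.
A dominant resolves down a perfect fifth: Eb → Ab. In C minor, Ab is scale degree 6, i.e. VI.

VI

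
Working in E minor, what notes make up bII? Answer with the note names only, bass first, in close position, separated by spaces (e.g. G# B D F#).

bII is the Neapolitan chord — a major triad on the lowered second degree. In E minor that root is F.
So the chord is F-A-C.

F A C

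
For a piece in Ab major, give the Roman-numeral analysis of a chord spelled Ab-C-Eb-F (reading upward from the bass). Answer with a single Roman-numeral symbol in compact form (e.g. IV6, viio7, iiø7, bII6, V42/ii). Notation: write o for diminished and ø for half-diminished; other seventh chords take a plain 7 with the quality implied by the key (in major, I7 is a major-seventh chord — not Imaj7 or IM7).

The pitches F-Ab-C-Eb form a minor seventh chord rooted on F.
In Ab major, F is the submediant; the diatonic minor seventh chord there is vi7.
With Ab in the bass the chord is in first inversion, so the figured bass is 65.

vi65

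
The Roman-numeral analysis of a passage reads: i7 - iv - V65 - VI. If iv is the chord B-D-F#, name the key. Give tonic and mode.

The chord Bm is a minor triad rooted on B; its label is iv.
If B is scale degree 4 and the mode makes that degree carry a minor triad, the tonic is F# and the mode is minor.

F# minor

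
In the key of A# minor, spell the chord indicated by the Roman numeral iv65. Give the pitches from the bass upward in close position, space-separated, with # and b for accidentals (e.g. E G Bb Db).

In A# minor, the fourth degree is D#, and the diatonic chord built there is a minor seventh chord.
That chord is spelled D#-F#-A#-C#.
With the 65 figure the chord is in first inversion; from the bass F# upward in close position it reads F#-A#-C#-D#.

F# A# C# D#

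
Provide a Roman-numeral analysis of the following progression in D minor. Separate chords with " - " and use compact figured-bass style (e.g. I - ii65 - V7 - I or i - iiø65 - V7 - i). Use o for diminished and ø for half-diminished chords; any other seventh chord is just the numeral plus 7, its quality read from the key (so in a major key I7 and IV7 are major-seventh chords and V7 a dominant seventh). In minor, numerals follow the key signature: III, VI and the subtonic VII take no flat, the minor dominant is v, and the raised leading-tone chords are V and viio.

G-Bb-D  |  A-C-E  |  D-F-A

G-Bb-D has root G, degree 4 in D minor, so iv.
A-C-E has root A, degree 5 in D minor, so v.
D-F-A: minor triad on D = scale degree 1 → i.

iv - v - i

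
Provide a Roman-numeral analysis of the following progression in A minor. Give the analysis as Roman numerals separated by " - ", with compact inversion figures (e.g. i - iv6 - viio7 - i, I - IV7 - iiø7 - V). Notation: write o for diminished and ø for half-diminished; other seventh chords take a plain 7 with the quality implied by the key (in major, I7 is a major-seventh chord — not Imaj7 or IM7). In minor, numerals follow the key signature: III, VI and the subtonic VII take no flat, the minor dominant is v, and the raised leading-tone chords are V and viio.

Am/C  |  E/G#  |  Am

Am/C: root A is the tonic; minor triad there is i6.
E/G# has root E, degree 5 in A minor, so V6.
Am: root A is the tonic; minor triad there is i.

i6 - V6 - i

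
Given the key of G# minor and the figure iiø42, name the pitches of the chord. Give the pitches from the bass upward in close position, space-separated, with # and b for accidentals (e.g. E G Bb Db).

G# A# C# E

In G# minor, scale degree 2 is A#, and the diatonic chord built there is a half-diminished seventh chord.
Stacking thirds from A# gives A#-C#-E-G#.
The figured bass 42 indicates third inversion, placing the seventh (G#) in the bass: G#-A#-C#-E.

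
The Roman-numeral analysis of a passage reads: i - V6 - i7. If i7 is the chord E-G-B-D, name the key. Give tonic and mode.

The chord Em7 is a minor seventh chord rooted on E; its label is i7.
If E is scale degree 1 and the mode makes that degree carry a minor seventh chord, the tonic is E and the mode is minor.

E minor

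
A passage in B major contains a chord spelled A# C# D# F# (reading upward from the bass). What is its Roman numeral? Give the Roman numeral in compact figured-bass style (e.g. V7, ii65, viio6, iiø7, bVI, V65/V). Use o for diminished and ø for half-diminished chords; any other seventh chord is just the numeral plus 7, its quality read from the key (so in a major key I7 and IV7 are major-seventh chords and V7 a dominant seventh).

iii43

The pitches D#-F#-A#-C# form a minor seventh chord rooted on D#.
In B major, D# is the mediant; the diatonic minor seventh chord there is iii7.
With A# in the bass the chord is in second inversion, so the figured bass is 43.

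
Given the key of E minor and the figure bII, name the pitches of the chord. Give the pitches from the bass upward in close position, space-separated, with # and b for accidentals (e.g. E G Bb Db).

F A C

Scale degree 2 in E minor is F#; lowering it a half step gives F. bII is the Neapolitan chord — a major triad on the lowered second degree.
So the chord is F-A-C.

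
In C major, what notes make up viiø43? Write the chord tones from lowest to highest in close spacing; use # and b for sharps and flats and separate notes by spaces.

F A B D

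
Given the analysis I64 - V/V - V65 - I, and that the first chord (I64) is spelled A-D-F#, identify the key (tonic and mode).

D major

I64 is given as A-D-F# — a major triad with root D.
If D is scale degree 1 and the mode makes that degree carry a major triad, the tonic is D and the mode is major.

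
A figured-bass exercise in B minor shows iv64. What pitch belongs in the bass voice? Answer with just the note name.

B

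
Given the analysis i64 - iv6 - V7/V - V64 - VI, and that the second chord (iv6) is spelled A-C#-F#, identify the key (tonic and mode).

C# minor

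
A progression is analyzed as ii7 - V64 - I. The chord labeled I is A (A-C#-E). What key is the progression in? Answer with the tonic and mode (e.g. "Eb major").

A major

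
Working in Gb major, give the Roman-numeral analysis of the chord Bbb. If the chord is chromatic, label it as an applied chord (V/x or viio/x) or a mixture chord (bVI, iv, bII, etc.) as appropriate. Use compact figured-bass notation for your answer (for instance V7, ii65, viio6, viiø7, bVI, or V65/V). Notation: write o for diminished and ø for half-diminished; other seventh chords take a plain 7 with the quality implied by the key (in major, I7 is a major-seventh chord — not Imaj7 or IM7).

bIII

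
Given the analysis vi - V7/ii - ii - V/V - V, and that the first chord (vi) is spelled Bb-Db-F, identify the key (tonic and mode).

The chord Bbm is a minor triad rooted on Bb; its label is vi.
Counting down 5 scale steps from Bb places the tonic on Db; a minor triad on degree 6 is diatonic only in major.

Db major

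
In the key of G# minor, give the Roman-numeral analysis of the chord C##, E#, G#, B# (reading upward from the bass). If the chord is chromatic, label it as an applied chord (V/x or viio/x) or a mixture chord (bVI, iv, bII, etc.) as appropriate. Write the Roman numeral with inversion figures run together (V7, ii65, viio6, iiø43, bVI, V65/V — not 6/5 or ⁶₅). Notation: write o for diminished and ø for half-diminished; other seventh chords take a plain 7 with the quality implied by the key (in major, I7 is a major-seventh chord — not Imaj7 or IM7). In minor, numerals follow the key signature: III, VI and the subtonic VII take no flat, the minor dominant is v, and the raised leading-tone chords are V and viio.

The pitches C##-E#-G#-B# form a half-diminished seventh chord rooted on C##.
C## sits a half step below D# (V in G# minor); a diminished chord there is the applied leading-tone chord of V.

viiø7/V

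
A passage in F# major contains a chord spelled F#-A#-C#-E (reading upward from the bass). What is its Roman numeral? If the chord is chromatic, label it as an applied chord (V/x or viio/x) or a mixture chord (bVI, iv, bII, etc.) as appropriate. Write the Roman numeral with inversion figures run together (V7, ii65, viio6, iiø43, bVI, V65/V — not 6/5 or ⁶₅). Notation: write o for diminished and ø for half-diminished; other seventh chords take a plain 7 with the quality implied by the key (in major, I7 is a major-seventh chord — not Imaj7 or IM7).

V7/IV

The pitches F#-A#-C#-E form a dominant seventh chord rooted on F#.
F# is not a diatonic chord root with this quality in F# major, but it lies a perfect fifth above B (IV), so the chord functions as an applied dominant of IV.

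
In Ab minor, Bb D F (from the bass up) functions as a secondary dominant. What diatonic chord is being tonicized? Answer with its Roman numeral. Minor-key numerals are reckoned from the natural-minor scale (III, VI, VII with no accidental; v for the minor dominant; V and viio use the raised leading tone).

V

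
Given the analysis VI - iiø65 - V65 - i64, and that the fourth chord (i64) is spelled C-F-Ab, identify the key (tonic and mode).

The anchor chord is a minor triad on F, labeled i64.
If F is scale degree 1 and the mode makes that degree carry a minor triad, the tonic is F and the mode is minor.

F minor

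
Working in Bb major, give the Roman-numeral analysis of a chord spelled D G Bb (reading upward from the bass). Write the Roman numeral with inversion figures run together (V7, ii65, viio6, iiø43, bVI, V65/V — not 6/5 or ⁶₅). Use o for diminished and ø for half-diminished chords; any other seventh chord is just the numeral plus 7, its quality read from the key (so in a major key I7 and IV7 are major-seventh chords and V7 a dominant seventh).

vi64

The pitches G-Bb-D form a minor triad rooted on G.
In Bb major, G is the submediant; the diatonic minor triad there is vi.
With D in the bass the chord is in second inversion, so the figured bass is 64.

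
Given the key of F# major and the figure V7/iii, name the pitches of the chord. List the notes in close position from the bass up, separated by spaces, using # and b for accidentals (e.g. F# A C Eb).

E# G## B# D#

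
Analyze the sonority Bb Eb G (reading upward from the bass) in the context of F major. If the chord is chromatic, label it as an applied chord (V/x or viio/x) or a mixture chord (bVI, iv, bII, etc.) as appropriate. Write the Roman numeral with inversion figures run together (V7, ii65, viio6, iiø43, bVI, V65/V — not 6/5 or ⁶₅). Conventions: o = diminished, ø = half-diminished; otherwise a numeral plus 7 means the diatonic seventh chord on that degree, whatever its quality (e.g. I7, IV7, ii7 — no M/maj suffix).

The pitches Eb-G-Bb form a major triad rooted on Eb.
Eb is the lowered seventh degree of F major (diatonic 7 would be E). This is a major triad on the lowered seventh degree (the subtonic), borrowed from the parallel minor.
With Bb in the bass the chord is in second inversion, so the figured bass is 64.

bVII64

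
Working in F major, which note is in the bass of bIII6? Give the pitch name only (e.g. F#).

C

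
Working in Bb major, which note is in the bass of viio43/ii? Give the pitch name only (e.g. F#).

F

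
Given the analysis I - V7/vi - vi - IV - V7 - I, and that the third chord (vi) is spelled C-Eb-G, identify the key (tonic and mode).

Eb major

vi is given as C-Eb-G — a minor triad with root C.
Counting down 5 scale steps from C places the tonic on Eb; a minor triad on degree 6 is diatonic only in major.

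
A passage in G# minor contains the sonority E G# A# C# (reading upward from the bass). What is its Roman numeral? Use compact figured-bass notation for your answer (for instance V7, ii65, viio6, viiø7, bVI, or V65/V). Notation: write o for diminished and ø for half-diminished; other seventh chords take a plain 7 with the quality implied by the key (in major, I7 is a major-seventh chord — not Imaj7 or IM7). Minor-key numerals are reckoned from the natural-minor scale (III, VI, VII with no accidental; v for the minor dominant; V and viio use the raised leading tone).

iiø43

The pitches A#-C#-E-G# form a half-diminished seventh chord rooted on A#.
In G# minor, A# is the supertonic; the diatonic half-diminished seventh chord there is iiø7.
With E in the bass the chord is in second inversion, so the figured bass is 43.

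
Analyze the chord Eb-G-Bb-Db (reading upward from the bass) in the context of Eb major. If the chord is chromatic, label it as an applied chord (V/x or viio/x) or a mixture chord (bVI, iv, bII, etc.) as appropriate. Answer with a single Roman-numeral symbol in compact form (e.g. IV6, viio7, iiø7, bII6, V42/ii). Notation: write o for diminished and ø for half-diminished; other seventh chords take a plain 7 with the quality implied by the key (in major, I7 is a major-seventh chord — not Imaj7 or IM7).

The pitches Eb-G-Bb-Db form a dominant seventh chord rooted on Eb.
Eb is not a diatonic chord root with this quality in Eb major, but it lies a perfect fifth above Ab (IV), so the chord functions as an applied dominant of IV.

V7/IV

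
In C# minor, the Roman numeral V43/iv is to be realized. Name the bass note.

The applied chord V43/iv is rooted on C#: C#-E#-G#-B.
The figure 43 means second inversion — the fifth is in the bass.

G#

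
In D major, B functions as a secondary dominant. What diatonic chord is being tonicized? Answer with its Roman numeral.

ii

The chord is a major triad on B.
A dominant resolves down a perfect fifth: B → E. In D major, E is scale degree 2, i.e. ii.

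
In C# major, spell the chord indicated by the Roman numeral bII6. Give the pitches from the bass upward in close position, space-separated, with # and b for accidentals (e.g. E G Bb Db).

F# A D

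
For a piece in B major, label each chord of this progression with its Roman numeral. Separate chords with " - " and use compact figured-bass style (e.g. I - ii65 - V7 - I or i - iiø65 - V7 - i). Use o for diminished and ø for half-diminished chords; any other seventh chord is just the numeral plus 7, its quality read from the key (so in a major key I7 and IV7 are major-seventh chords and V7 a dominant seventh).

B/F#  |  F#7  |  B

B/F#: major triad on B = scale degree 1 → I64.
F#7: dominant seventh chord on F# = scale degree 5 → V7.
B: root B is the tonic; major triad there is I.

I64 - V7 - I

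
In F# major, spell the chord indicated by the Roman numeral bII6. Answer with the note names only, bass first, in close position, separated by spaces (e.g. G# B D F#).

B D G

Scale degree 2 in F# major is G#; lowering it a half step gives G. bII6 is the Neapolitan sixth — a major triad on the lowered second degree, here in its customary first inversion.
So the chord is G-B-D.
The figured bass 6 indicates first inversion, placing the third (B) in the bass: B-D-G.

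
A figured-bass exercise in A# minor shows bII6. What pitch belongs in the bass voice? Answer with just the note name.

D#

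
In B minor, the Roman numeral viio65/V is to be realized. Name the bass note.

G#

The applied chord viio65/V is rooted on E#: E#-G#-B-D.
The figure 65 means first inversion — the third is in the bass.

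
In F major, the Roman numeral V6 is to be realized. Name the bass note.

V in F major has root C; the chord is C-E-G.
The figure 6 means first inversion — the third is in the bass.

E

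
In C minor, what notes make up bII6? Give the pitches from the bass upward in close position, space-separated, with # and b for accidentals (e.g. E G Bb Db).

Scale degree 2 in C minor is D; lowering it a half step gives Db. bII6 is the Neapolitan sixth — a major triad on the lowered second degree, here in its customary first inversion.
So the chord is Db-F-Ab.
The figured bass 6 indicates first inversion, placing the third (F) in the bass: F-Ab-Db.

F Ab Db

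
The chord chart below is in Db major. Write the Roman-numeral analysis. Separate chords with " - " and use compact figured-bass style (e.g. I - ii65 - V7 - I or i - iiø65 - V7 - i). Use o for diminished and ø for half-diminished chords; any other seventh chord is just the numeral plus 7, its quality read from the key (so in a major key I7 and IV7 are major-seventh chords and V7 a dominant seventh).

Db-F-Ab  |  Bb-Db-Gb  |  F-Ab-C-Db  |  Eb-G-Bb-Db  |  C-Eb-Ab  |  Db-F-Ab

I - IV6 - I65 - V7/V - V6 - I

Db-F-Ab has root Db, degree 1 in Db major, so I.
Bb-Db-Gb has root Gb, degree 4 in Db major, so IV6.
F-Ab-C-Db: major seventh chord on Db = scale degree 1 → I65.
Eb-G-Bb-Db: chromatic; Eb is V of V, so V7/V.
C-Eb-Ab has root Ab, degree 5 in Db major, so V6.
Db-F-Ab: major triad on Db = scale degree 1 → I.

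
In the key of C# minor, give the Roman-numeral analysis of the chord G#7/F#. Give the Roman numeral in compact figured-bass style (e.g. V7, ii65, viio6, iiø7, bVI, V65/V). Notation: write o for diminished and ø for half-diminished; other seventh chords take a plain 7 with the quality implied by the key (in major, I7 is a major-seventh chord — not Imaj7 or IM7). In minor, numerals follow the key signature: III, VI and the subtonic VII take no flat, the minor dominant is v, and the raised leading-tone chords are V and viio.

Stacked in thirds the chord is G#-B#-D#-F#: a dominant seventh chord on G#.
G# is scale degree 5 in C# minor, and a dominant seventh chord on that degree is written V7.
With F# in the bass the chord is in third inversion, so the figured bass is 42.

V42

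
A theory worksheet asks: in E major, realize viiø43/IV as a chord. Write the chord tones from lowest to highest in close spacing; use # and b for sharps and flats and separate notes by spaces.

D F# G# B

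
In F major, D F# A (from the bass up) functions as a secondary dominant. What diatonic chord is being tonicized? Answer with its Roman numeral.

The chord is a major triad on D.
A dominant resolves down a perfect fifth: D → G. In F major, G is scale degree 2, i.e. ii.

ii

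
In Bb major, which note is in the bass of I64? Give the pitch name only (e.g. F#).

I in Bb major has root Bb; the chord is Bb-D-F.
The figure 64 means second inversion — the fifth is in the bass.

F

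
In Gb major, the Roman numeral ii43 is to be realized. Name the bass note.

Eb

ii in Gb major has root Ab; the chord is Ab-Cb-Eb-Gb.
The figure 43 means second inversion — the fifth is in the bass.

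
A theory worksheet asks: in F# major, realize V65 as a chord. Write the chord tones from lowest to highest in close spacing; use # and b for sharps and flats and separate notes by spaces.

E# G# B C#

The numeral's case and figure indicate a dominant seventh chord. In F# major its root, scale degree 5, is C#.
That chord is spelled C#-E#-G#-B.
The figured bass 65 indicates first inversion, placing the third (E#) in the bass: E#-G#-B-C#.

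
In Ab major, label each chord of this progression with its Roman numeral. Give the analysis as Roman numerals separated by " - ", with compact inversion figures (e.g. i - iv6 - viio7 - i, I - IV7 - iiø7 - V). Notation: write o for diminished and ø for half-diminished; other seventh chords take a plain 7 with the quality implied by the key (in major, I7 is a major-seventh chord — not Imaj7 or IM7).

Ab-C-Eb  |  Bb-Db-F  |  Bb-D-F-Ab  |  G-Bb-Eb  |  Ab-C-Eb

Ab-C-Eb: root Ab is the tonic; major triad there is I.
Bb-Db-F: minor triad on Bb = scale degree 2 → ii.
Bb-D-F-Ab: chromatic; Bb is V of V, so V7/V.
G-Bb-Eb: major triad on Eb = scale degree 5 → V6.
Ab-C-Eb has root Ab, degree 1 in Ab major, so I.

I - ii - V7/V - V6 - I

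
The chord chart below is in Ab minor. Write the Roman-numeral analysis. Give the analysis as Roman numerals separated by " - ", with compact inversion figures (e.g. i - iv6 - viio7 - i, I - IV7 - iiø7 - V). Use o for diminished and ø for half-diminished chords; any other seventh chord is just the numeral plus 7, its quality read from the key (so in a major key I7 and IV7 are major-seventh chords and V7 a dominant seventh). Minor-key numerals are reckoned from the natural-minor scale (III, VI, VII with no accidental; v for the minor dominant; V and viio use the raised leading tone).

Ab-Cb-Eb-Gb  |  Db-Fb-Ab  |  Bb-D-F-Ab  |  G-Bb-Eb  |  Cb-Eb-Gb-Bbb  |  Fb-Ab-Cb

i7 - iv - V7/V - V6 - V7/VI - VI

Ab-Cb-Eb-Gb: minor seventh chord on Ab = scale degree 1 → i7.
Db-Fb-Ab: minor triad on Db = scale degree 4 → iv.
Bb-D-F-Ab: chromatic; Bb is V of V, so V7/V.
G-Bb-Eb: root Eb is the dominant; major triad there is V6.
Cb-Eb-Gb-Bbb: chromatic; Cb is V of VI, so V7/VI.
Fb-Ab-Cb: major triad on Fb = scale degree 6 → VI.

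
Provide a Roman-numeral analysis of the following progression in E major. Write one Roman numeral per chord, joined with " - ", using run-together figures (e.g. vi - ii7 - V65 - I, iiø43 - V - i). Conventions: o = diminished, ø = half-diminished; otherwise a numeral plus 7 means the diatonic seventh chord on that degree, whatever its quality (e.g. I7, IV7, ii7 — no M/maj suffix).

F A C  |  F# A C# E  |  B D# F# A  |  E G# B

bII - ii7 - V7 - I

F-A-C: F with this quality isn't in the key; a major triad on b2 is the Neapolitan chord, bII.
F#-A-C#-E has root F#, degree 2 in E major, so ii7.
B-D#-F#-A: root B is the dominant; dominant seventh chord there is V7.
E-G#-B has root E, degree 1 in E major, so I.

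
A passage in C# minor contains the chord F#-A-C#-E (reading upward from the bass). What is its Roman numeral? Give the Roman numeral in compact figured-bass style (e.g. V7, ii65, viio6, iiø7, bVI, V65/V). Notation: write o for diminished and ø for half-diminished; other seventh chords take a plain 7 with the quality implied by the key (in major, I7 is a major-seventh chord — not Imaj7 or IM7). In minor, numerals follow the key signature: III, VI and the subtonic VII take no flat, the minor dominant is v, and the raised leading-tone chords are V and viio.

The pitches F#-A-C#-E form a minor seventh chord rooted on F#.
In C# minor, F# is the subdominant; the diatonic minor seventh chord there is iv7.

iv7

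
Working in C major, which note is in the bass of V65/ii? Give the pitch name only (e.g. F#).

The applied chord V65/ii is rooted on A: A-C#-E-G.
The figure 65 means first inversion — the third is in the bass.

C#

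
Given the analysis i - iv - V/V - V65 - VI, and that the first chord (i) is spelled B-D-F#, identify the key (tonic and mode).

i is given as B-D-F# — a minor triad with root B.
If B is scale degree 1 and the mode makes that degree carry a minor triad, the tonic is B and the mode is minor.

B minor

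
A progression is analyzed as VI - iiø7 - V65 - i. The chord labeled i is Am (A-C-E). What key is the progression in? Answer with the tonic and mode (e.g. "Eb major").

A minor

The anchor chord is a minor triad on A, labeled i.
If A is scale degree 1 and the mode makes that degree carry a minor triad, the tonic is A and the mode is minor.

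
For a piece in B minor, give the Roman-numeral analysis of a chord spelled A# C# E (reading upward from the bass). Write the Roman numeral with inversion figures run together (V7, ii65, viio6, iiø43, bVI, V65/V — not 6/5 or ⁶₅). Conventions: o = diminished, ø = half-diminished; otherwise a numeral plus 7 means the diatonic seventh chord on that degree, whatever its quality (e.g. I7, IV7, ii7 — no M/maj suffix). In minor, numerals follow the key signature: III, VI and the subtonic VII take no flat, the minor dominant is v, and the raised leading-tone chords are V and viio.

viio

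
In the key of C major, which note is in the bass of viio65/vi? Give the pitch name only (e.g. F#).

B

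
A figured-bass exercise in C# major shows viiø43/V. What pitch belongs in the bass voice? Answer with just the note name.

C#

The applied chord viiø43/V is rooted on F##: F##-A#-C#-E#.
The figure 43 means second inversion — the fifth is in the bass.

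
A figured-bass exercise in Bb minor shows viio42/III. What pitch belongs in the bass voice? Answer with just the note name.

Bbb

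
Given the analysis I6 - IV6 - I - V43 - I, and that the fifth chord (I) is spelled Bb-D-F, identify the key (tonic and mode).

I is given as Bb-D-F — a major triad with root Bb.
If Bb is scale degree 1 and the mode makes that degree carry a major triad, the tonic is Bb and the mode is major.

Bb major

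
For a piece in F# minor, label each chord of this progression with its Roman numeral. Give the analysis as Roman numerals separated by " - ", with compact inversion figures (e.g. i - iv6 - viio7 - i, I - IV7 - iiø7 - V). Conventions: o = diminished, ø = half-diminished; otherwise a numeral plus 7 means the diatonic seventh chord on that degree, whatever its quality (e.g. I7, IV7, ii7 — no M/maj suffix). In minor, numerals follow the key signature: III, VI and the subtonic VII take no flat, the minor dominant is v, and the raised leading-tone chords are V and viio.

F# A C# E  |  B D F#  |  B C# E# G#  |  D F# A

F#-A-C#-E: minor seventh chord on F# = scale degree 1 → i7.
B-D-F#: minor triad on B = scale degree 4 → iv.
B-C#-E#-G#: dominant seventh chord on C# = scale degree 5 → V42.
D-F#-A: root D is the submediant; major triad there is VI.

i7 - iv - V42 - VI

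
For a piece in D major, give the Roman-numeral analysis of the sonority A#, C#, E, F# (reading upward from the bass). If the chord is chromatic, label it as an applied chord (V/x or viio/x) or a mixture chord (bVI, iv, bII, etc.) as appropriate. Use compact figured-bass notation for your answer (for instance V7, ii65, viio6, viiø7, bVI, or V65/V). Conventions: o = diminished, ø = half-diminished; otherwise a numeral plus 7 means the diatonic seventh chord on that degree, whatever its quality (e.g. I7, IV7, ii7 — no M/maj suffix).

V65/vi

The pitches F#-A#-C#-E form a dominant seventh chord rooted on F#.
F# is not a diatonic chord root with this quality in D major, but it lies a perfect fifth above B (vi), so the chord functions as an applied dominant of vi.
With A# in the bass the chord is in first inversion, so the figured bass is 65.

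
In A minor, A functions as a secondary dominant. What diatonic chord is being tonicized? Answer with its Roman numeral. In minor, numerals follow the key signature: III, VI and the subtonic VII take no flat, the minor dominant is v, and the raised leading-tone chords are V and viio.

iv

The chord is a major triad on A.
A dominant resolves down a perfect fifth: A → D. In A minor, D is scale degree 4, i.e. iv.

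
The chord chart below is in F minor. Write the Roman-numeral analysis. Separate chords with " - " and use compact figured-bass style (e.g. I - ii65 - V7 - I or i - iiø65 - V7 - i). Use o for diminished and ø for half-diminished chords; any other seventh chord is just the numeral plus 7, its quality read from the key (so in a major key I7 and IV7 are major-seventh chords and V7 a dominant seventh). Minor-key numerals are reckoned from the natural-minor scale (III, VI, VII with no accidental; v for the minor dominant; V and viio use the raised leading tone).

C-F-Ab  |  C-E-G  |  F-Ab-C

C-F-Ab: root F is the tonic; minor triad there is i64.
C-E-G: root C is the dominant; major triad there is V.
F-Ab-C: minor triad on F = scale degree 1 → i.

i64 - V - i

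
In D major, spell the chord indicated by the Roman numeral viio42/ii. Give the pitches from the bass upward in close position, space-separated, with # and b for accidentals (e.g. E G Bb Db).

viio42/ii is a secondary leading-tone chord. The target ii is E in D major; the applied chord is rooted a semitone below, on D#.
Building a fully diminished seventh chord on D# gives D#-F#-A-C.
The figured bass 42 indicates third inversion, placing the seventh (C) in the bass: C-D#-F#-A.

C D# F# A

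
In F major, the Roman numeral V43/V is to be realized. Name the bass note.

The applied chord V43/V is rooted on G: G-B-D-F.
The figure 43 means second inversion — the fifth is in the bass.

D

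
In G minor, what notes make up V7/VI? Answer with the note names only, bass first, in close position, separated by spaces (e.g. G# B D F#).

The slash means an applied dominant: we want the dominant of VI. In G minor, VI is Eb major, and its dominant is built on Bb.
Building a dominant seventh chord on Bb gives Bb-D-F-Ab.

Bb D F Ab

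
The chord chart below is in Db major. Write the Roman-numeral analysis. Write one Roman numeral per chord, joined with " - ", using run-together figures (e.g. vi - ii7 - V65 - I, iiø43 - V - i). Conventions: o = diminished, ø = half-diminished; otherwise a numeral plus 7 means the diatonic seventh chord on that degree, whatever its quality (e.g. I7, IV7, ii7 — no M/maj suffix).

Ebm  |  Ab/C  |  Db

ii - V6 - I

Ebm: minor triad on Eb = scale degree 2 → ii.
Ab/C: root Ab is the dominant; major triad there is V6.
Db: root Db is the tonic; major triad there is I.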